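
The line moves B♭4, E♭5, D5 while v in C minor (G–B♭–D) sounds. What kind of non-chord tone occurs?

E♭5 is an appoggiatura.

The harmony at that moment is G minor triad (G, B♭, D); E♭5 is not a chord tone.
It is approached by leap up from B♭4 and left by step down to D5.
Leap in, step out — an appoggiatura.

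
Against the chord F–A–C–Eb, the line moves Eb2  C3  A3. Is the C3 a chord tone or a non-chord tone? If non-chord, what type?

Chord tone (the fifth of F dominant seventh chord).

F dominant seventh chord contains F, A, C, Eb; C is the fifth, so it is a chord tone.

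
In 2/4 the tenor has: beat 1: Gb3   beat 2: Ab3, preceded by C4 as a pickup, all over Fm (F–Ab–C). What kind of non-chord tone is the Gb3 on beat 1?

Appoggiatura.

The harmony at that moment is F minor triad (F, Ab, C); Gb3 is not a chord tone.
It is approached by leap down from C4 and left by step up to Ab3.
Leap in, step out, metrically accented — an appoggiatura.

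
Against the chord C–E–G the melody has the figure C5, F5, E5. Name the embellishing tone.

F5 is an appoggiatura.

The harmony at that moment is C major triad (C, E, G); F5 is not a chord tone.
It is approached by leap up from C5 and left by step down to E5.
Leap in, step out — an appoggiatura.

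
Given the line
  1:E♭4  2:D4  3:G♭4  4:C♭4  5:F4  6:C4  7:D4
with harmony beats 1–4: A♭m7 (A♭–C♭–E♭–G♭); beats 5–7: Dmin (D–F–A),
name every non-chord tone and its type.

D4 (beat 2) — escape tone; C4 (beat 6) — appoggiatura.

The harmony at that moment is A♭ minor seventh chord (A♭, C♭, E♭, G♭); D4 is not a chord tone.
It is approached by step down from E♭4 and left by leap up to G♭4.
Step in, leap out — an escape tone.
The harmony at that moment is D minor triad (D, F, A); C4 is not a chord tone.
It is approached by leap down from F4 and left by step up to D4.
Leap in, step out — an appoggiatura.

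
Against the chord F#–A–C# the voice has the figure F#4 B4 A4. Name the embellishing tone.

B4 is an appoggiatura.

The harmony at that moment is F# minor triad (F#, A, C#); B4 is not a chord tone.
It is approached by leap up from F#4 and left by step down to A4.
Leap in, step out — an appoggiatura.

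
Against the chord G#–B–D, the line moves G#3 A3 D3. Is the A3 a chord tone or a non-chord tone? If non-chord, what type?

Non-chord tone — an escape tone.

The harmony at that moment is G# diminished triad (G#, B, D); A3 is not a chord tone.
It is approached by step up from G#3 and left by leap down to D3.
Step in, leap out — an escape tone.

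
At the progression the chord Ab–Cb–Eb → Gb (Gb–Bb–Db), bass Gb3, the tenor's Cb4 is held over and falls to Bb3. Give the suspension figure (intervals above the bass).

4–3 suspension.

At the second chord the bass is Gb3. The suspended Cb4 lies a fourth above the bass; after resolving down by step to Bb3, the interval above the bass becomes a third.
Suspension figures are named by those two intervals: 4–3.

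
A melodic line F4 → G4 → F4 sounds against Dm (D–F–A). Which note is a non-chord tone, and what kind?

G4 is a neighbor tone.

The harmony at that moment is D minor triad (D, F, A); G4 is not a chord tone.
It is approached by step up from F4 and left by step down to F4.
Step away and step back to the same note — a neighbor tone (upper neighbor).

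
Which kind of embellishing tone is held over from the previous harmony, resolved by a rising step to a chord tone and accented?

Approach: by preparation — the pitch is first a chord tone, then held (tied or repeated) while the harmony changes under it. Departure: up by step. Metric position: strong.
A prepared dissonance that resolves upward by step — a retardation. (The same figure resolving downward would be a suspension.)

Retardation.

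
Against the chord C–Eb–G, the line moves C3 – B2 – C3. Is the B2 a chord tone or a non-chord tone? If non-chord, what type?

The harmony at that moment is C minor triad (C, Eb, G); B2 is not a chord tone.
It is approached by step down from C3 and left by step up to C3.
Step away and step back to the same note — a neighbor tone (lower neighbor).

Non-chord tone — a neighbor tone.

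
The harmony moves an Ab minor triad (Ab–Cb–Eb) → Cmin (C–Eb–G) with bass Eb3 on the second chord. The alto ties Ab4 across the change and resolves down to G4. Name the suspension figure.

4–3 suspension.

At the second chord the bass is Eb3. The suspended Ab4 lies a fourth above the bass; after resolving down by step to G4, the interval above the bass becomes a third.
Suspension figures are named by those two intervals: 4–3.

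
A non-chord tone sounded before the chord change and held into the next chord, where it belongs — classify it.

Approach: ahead of the chord change (typically by step), so it is dissonant against the current harmony. Departure: none — the same pitch is restated or held and is a chord tone of the new harmony.
Dissonant first, consonant once the harmony catches up: the note simply arrives early — an anticipation. (The reverse timing, consonant first and dissonant after the change, would be a suspension or retardation.)

Anticipation.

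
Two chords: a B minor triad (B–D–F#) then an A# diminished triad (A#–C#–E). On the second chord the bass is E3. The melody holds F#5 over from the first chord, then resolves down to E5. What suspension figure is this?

9–8 suspension.

At the second chord the bass is E3. The suspended F#5 lies a ninth above the bass; after resolving down by step to E5, the interval above the bass becomes an octave.
Suspension figures are named by those two intervals: 9–8.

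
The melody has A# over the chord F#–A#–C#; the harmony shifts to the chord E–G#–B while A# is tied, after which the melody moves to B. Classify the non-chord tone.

The harmony at that moment is E major triad (E, G#, B); A# is not a chord tone.
It is held over (the same pitch as the preceding A#) and left by step up to B.
Held over from the previous chord and resolving up by step — a retardation.

A# is a retardation.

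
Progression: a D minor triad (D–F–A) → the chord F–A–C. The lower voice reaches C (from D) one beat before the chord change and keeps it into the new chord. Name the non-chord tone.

C is an anticipation.

The harmony at that moment is D minor triad (D, F, A); C is not a chord tone.
It is approached by step down from D and then sustained as the same pitch into the next harmony.
Arriving early and becoming a chord tone when the harmony changes — an anticipation.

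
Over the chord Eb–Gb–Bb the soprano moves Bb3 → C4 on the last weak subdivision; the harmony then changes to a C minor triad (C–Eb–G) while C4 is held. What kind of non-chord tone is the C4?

C4 is an anticipation.

The harmony at that moment is Eb minor triad (Eb, Gb, Bb); C4 is not a chord tone.
It is approached by step up from Bb3 and then sustained as the same pitch into the next harmony.
Arriving early and becoming a chord tone when the harmony changes — an anticipation.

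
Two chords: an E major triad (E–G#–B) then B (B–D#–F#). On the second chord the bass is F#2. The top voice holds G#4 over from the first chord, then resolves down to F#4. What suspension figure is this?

9–8 suspension.

At the second chord the bass is F#2. The suspended G#4 lies a ninth above the bass; after resolving down by step to F#4, the interval above the bass becomes an octave.
Suspension figures are named by those two intervals: 9–8.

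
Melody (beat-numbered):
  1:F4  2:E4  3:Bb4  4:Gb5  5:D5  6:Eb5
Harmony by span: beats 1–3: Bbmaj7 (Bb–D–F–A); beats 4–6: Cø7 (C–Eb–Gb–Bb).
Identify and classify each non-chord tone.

The harmony at that moment is Bb major seventh chord (Bb, D, F, A); E4 is not a chord tone.
It is approached by step down from F4 and left by leap up to Bb4.
Step in, leap out — an escape tone.
The harmony at that moment is C half-diminished seventh chord (C, Eb, Gb, Bb); D5 is not a chord tone.
It is approached by leap down from Gb5 and left by step up to Eb5.
Leap in, step out — an appoggiatura.

E4 (beat 2) — escape tone; D5 (beat 5) — appoggiatura.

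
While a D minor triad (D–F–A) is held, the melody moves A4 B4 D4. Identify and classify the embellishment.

B4 is an escape tone.

The harmony at that moment is D minor triad (D, F, A); B4 is not a chord tone.
It is approached by step up from A4 and left by leap down to D4.
Step in, leap out — an escape tone.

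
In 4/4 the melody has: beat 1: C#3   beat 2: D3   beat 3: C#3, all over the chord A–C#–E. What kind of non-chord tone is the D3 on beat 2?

The harmony at that moment is A major triad (A, C#, E); D3 is not a chord tone.
It is approached by step up from C#3 and left by step down to C#3.
Step away and step back to the same note — a neighbor tone (upper neighbor).

Upper neighbor tone.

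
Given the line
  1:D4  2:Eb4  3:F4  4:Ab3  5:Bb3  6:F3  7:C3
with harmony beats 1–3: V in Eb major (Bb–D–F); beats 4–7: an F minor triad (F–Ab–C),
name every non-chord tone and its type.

Eb4 (beat 2) — passing tone; Bb3 (beat 5) — escape tone.

The harmony at that moment is Bb major triad (Bb, D, F); Eb4 is not a chord tone.
It is approached by step up from D4 and left by step up to F4.
Step in, step out in the same direction — a passing tone.
The harmony at that moment is F minor triad (F, Ab, C); Bb3 is not a chord tone.
It is approached by step up from Ab3 and left by leap down to F3.
Step in, leap out — an escape tone.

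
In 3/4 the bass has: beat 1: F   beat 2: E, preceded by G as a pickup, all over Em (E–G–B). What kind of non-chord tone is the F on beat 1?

The harmony at that moment is E minor triad (E, G, B); F is not a chord tone.
It is approached by step down from G and left by step down to E.
Step in, step out in the same direction — a passing tone.

Passing tone.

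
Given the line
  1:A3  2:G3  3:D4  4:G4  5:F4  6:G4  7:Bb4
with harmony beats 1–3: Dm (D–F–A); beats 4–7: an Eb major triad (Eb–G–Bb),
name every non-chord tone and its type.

The harmony at that moment is D minor triad (D, F, A); G3 is not a chord tone.
It is approached by step down from A3 and left by leap up to D4.
Step in, leap out — an escape tone.
The harmony at that moment is Eb major triad (Eb, G, Bb); F4 is not a chord tone.
It is approached by step down from G4 and left by step up to G4.
Step away and step back to the same note — a neighbor tone (lower neighbor).

G3 (beat 2) — escape tone; F4 (beat 5) — neighbor tone.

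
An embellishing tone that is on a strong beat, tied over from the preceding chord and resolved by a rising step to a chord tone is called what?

Retardation.

Approach: by preparation — the pitch is first a chord tone, then held (tied or repeated) while the harmony changes under it. Departure: up by step. Metric position: strong.
A prepared dissonance that resolves upward by step — a retardation. (The same figure resolving downward would be a suspension.)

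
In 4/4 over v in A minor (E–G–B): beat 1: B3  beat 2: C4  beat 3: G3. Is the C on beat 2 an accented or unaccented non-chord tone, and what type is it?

Unaccented escape tone.

The harmony at that moment is E minor triad (E, G, B); C4 is not a chord tone.
It is approached by step up from B3 and left by leap down to G3.
Step in, leap out — an escape tone.
It falls on a weak beat, so it is unaccented.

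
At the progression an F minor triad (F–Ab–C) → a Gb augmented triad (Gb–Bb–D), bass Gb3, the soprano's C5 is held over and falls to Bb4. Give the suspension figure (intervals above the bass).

At the second chord the bass is Gb3. The suspended C5 lies a fourth above the bass; after resolving down by step to Bb4, the interval above the bass becomes a third.
Suspension figures are named by those two intervals: 4–3.

4–3 suspension.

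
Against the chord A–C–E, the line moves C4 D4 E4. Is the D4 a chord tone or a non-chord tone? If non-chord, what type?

The harmony at that moment is A minor triad (A, C, E); D4 is not a chord tone.
It is approached by step up from C4 and left by step up to E4.
Step in, step out in the same direction — a passing tone.

Non-chord tone — a passing tone.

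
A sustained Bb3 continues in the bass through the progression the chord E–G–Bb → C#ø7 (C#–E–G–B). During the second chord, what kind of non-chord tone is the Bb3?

Pedal tone (pedal point).

The harmony at that moment is C# half-diminished seventh chord (C#, E, G, B); Bb3 is not a chord tone.
It is held over (the same pitch as the preceding Bb3) and then sustained as the same pitch into the next harmony.
Sustained through a change of harmony — a pedal tone.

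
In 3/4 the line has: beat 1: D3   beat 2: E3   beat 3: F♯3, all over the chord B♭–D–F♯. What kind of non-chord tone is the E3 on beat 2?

Passing tone.

The harmony at that moment is B♭ augmented triad (B♭, D, F♯); E3 is not a chord tone.
It is approached by step up from D3 and left by step up to F♯3.
Step in, step out in the same direction — a passing tone.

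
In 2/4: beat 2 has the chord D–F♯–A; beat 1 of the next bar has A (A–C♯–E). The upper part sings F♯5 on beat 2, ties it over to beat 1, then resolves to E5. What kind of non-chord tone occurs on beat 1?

Suspension.

The harmony at that moment is A major triad (A, C♯, E); F♯5 is not a chord tone.
It is held over (the same pitch as the preceding F♯5) and left by step down to E5.
Held over from the previous chord and resolving down by step — a suspension.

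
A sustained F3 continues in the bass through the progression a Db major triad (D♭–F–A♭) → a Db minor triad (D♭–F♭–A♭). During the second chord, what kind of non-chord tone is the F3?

The harmony at that moment is D♭ minor triad (D♭, F♭, A♭); F3 is not a chord tone.
It is held over (the same pitch as the preceding F3) and then sustained as the same pitch into the next harmony.
Sustained through a change of harmony — a pedal tone.

Pedal tone (pedal point).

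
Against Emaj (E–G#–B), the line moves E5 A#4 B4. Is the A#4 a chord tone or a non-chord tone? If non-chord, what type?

Non-chord tone — an appoggiatura.

The harmony at that moment is E major triad (E, G#, B); A#4 is not a chord tone.
It is approached by leap down from E5 and left by step up to B4.
Leap in, step out — an appoggiatura.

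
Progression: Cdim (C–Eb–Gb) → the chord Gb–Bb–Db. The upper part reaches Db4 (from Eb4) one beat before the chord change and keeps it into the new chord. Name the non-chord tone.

Db4 is an anticipation.

The harmony at that moment is C diminished triad (C, Eb, Gb); Db4 is not a chord tone.
It is approached by step down from Eb4 and then sustained as the same pitch into the next harmony.
Arriving early and becoming a chord tone when the harmony changes — an anticipation.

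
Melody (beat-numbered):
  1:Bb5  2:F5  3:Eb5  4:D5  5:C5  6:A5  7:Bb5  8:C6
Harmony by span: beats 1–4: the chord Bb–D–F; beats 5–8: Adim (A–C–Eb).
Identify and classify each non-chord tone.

Eb5 (beat 3) — passing tone; Bb5 (beat 7) — passing tone.

The harmony at that moment is Bb major triad (Bb, D, F); Eb5 is not a chord tone.
It is approached by step down from F5 and left by step down to D5.
Step in, step out in the same direction — a passing tone.
The harmony at that moment is A diminished triad (A, C, Eb); Bb5 is not a chord tone.
It is approached by step up from A5 and left by step up to C6.
Step in, step out in the same direction — a passing tone.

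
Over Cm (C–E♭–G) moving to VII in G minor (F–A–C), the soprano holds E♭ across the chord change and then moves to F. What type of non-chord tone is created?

E♭ is a retardation.

The harmony at that moment is F major triad (F, A, C); E♭ is not a chord tone.
It is held over (the same pitch as the preceding E♭) and left by step up to F.
Held over from the previous chord and resolving up by step — a retardation.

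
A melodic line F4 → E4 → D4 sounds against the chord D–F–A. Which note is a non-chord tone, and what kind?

E4 is a passing tone.

The harmony at that moment is D minor triad (D, F, A); E4 is not a chord tone.
It is approached by step down from F4 and left by step down to D4.
Step in, step out in the same direction — a passing tone.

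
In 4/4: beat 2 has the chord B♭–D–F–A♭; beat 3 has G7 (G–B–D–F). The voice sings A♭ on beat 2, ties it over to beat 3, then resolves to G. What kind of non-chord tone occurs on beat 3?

The harmony at that moment is G dominant seventh chord (G, B, D, F); A♭ is not a chord tone.
It is held over (the same pitch as the preceding A♭) and left by step down to G.
Held over from the previous chord and resolving down by step — a suspension.

Suspension.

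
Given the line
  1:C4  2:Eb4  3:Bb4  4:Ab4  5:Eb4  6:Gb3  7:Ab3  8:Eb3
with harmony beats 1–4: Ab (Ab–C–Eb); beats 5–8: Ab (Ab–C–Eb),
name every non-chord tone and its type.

Bb4 (beat 3) — appoggiatura; Gb3 (beat 6) — appoggiatura.

The harmony at that moment is Ab major triad (Ab, C, Eb); Bb4 is not a chord tone.
It is approached by leap up from Eb4 and left by step down to Ab4.
Leap in, step out — an appoggiatura.
The harmony at that moment is Ab major triad (Ab, C, Eb); Gb3 is not a chord tone.
It is approached by leap down from Eb4 and left by step up to Ab3.
Leap in, step out — an appoggiatura.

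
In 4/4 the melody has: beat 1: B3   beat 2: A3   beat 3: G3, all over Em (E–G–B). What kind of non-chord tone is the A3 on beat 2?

Passing tone.

The harmony at that moment is E minor triad (E, G, B); A3 is not a chord tone.
It is approached by step down from B3 and left by step down to G3.
Step in, step out in the same direction — a passing tone.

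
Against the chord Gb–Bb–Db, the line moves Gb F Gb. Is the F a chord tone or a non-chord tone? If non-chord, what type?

The harmony at that moment is Gb major triad (Gb, Bb, Db); F is not a chord tone.
It is approached by step down from Gb and left by step up to Gb.
Step away and step back to the same note — a neighbor tone (lower neighbor).

Non-chord tone — a neighbor tone.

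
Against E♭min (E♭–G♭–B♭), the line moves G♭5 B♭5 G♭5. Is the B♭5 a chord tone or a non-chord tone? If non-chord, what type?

Chord tone (the fifth of Eb minor triad).

Eb minor triad contains E♭, G♭, B♭; B♭ is the fifth, so it is a chord tone.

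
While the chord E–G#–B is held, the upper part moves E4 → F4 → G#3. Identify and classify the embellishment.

F4 is an escape tone.

The harmony at that moment is E major triad (E, G#, B); F4 is not a chord tone.
It is approached by step up from E4 and left by leap down to G#3.
Step in, leap out — an escape tone.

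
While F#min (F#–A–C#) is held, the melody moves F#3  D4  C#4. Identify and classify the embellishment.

D4 is an appoggiatura.

The harmony at that moment is F# minor triad (F#, A, C#); D4 is not a chord tone.
It is approached by leap up from F#3 and left by step down to C#4.
Leap in, step out — an appoggiatura.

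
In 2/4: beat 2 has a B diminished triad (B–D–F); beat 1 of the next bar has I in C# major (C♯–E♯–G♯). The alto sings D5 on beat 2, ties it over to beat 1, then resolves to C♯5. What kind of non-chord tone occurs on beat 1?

Suspension.

The harmony at that moment is C♯ major triad (C♯, E♯, G♯); D5 is not a chord tone.
It is held over (the same pitch as the preceding D5) and left by step down to C♯5.
Held over from the previous chord and resolving down by step — a suspension.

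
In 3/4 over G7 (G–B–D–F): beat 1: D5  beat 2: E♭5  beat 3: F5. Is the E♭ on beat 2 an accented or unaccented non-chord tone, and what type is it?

The harmony at that moment is G dominant seventh chord (G, B, D, F); E♭5 is not a chord tone.
It is approached by step up from D5 and left by step up to F5.
Step in, step out in the same direction — a passing tone.
It falls on a weak beat, so it is unaccented.

Unaccented passing tone.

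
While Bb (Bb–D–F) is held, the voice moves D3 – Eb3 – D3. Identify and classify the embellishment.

The harmony at that moment is Bb major triad (Bb, D, F); Eb3 is not a chord tone.
It is approached by step up from D3 and left by step down to D3.
Step away and step back to the same note — a neighbor tone (upper neighbor).

Eb3 is a neighbor tone.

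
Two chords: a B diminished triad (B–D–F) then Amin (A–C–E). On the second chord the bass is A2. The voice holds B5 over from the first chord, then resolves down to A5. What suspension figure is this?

9–8 suspension.

At the second chord the bass is A2. The suspended B5 lies a ninth above the bass; after resolving down by step to A5, the interval above the bass becomes an octave.
Suspension figures are named by those two intervals: 9–8.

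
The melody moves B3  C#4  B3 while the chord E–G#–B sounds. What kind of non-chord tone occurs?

The harmony at that moment is E major triad (E, G#, B); C#4 is not a chord tone.
It is approached by step up from B3 and left by step down to B3.
Step away and step back to the same note — a neighbor tone (upper neighbor).

C#4 is a neighbor tone.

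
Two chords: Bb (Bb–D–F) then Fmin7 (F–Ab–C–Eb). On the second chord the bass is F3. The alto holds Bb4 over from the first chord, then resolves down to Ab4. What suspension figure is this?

4–3 suspension.

At the second chord the bass is F3. The suspended Bb4 lies a fourth above the bass; after resolving down by step to Ab4, the interval above the bass becomes a third.
Suspension figures are named by those two intervals: 4–3.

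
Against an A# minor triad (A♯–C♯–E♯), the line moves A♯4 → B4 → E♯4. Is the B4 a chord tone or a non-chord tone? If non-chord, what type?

The harmony at that moment is A♯ minor triad (A♯, C♯, E♯); B4 is not a chord tone.
It is approached by step up from A♯4 and left by leap down to E♯4.
Step in, leap out — an escape tone.

Non-chord tone — an escape tone.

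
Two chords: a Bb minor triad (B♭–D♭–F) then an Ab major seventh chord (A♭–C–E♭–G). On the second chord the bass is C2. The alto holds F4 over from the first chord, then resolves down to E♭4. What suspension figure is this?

At the second chord the bass is C2. The suspended F4 lies a fourth above the bass; after resolving down by step to E♭4, the interval above the bass becomes a third.
Suspension figures are named by those two intervals: 4–3.

4–3 suspension.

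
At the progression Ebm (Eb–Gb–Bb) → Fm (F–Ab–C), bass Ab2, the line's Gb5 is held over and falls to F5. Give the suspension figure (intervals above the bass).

At the second chord the bass is Ab2. The suspended Gb5 lies a seventh above the bass; after resolving down by step to F5, the interval above the bass becomes a sixth.
Suspension figures are named by those two intervals: 7–6.

7–6 suspension.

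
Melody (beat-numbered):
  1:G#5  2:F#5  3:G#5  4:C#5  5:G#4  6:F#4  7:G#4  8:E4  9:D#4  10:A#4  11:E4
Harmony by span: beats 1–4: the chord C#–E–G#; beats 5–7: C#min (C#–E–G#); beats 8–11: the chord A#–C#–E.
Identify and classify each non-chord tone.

F#5 (beat 2) — neighbor tone; F#4 (beat 6) — neighbor tone; D#4 (beat 9) — escape tone.

The harmony at that moment is C# minor triad (C#, E, G#); F#5 is not a chord tone.
It is approached by step down from G#5 and left by step up to G#5.
Step away and step back to the same note — a neighbor tone (lower neighbor).
The harmony at that moment is C# minor triad (C#, E, G#); F#4 is not a chord tone.
It is approached by step down from G#4 and left by step up to G#4.
Step away and step back to the same note — a neighbor tone (lower neighbor).
The harmony at that moment is A# diminished triad (A#, C#, E); D#4 is not a chord tone.
It is approached by step down from E4 and left by leap up to A#4.
Step in, leap out — an escape tone.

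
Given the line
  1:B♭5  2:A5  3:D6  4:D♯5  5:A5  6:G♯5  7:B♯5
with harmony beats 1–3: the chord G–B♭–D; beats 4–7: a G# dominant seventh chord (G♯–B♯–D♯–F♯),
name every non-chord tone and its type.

A5 (beat 2) — escape tone; A5 (beat 5) — appoggiatura.

The harmony at that moment is G minor triad (G, B♭, D); A5 is not a chord tone.
It is approached by step down from B♭5 and left by leap up to D6.
Step in, leap out — an escape tone.
The harmony at that moment is G♯ dominant seventh chord (G♯, B♯, D♯, F♯); A5 is not a chord tone.
It is approached by leap up from D♯5 and left by step down to G♯5.
Leap in, step out — an appoggiatura.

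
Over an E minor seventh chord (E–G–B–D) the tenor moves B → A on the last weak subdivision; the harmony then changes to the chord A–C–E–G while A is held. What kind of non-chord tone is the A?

The harmony at that moment is E minor seventh chord (E, G, B, D); A is not a chord tone.
It is approached by step down from B and then sustained as the same pitch into the next harmony.
Arriving early and becoming a chord tone when the harmony changes — an anticipation.

A is an anticipation.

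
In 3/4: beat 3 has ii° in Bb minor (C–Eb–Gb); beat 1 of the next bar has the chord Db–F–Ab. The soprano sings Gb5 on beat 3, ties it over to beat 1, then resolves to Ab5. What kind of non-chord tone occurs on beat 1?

The harmony at that moment is Db major triad (Db, F, Ab); Gb5 is not a chord tone.
It is held over (the same pitch as the preceding Gb5) and left by step up to Ab5.
Held over from the previous chord and resolving up by step — a retardation.

Retardation.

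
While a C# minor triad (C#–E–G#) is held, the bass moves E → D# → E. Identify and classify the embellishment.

D# is a neighbor tone.

The harmony at that moment is C# minor triad (C#, E, G#); D# is not a chord tone.
It is approached by step down from E and left by step up to E.
Step away and step back to the same note — a neighbor tone (lower neighbor).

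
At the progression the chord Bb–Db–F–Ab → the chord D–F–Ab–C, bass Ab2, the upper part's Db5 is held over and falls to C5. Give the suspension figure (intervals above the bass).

At the second chord the bass is Ab2. The suspended Db5 lies a fourth above the bass; after resolving down by step to C5, the interval above the bass becomes a third.
Suspension figures are named by those two intervals: 4–3.

4–3 suspension.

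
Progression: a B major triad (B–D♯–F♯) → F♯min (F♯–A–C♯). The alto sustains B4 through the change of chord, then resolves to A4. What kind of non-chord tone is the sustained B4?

The harmony at that moment is F♯ minor triad (F♯, A, C♯); B4 is not a chord tone.
It is held over (the same pitch as the preceding B4) and left by step down to A4.
Held over from the previous chord and resolving down by step — a suspension.

B4 is a suspension.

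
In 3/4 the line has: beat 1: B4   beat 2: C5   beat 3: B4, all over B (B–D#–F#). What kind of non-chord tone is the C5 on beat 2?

Upper neighbor tone.

The harmony at that moment is B major triad (B, D#, F#); C5 is not a chord tone.
It is approached by step up from B4 and left by step down to B4.
Step away and step back to the same note — a neighbor tone (upper neighbor).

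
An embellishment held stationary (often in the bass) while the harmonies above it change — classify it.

Pedal tone.

Approach: none. Departure: none — a single pitch is sustained while the chords change around it, passing through harmonies that do not contain it.
No melodic motion at all; the dissonance is created entirely by the moving harmonies against the stationary note — a pedal tone (pedal point).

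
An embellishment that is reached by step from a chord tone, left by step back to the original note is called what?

Approach: by step. Departure: by step in the opposite direction, back to the starting pitch.
Stepwise on both sides but reversing to return to the same chord tone — a neighbor tone. (Had it continued onward in the same direction it would be a passing tone instead.)

Neighbor tone.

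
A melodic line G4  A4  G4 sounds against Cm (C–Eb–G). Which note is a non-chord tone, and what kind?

The harmony at that moment is C minor triad (C, Eb, G); A4 is not a chord tone.
It is approached by step up from G4 and left by step down to G4.
Step away and step back to the same note — a neighbor tone (upper neighbor).

A4 is a neighbor tone.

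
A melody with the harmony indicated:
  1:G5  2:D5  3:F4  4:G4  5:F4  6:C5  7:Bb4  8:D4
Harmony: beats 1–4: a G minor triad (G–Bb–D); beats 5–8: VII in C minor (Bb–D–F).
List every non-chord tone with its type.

The harmony at that moment is G minor triad (G, Bb, D); F4 is not a chord tone.
It is approached by leap down from D5 and left by step up to G4.
Leap in, step out — an appoggiatura.
The harmony at that moment is Bb major triad (Bb, D, F); C5 is not a chord tone.
It is approached by leap up from F4 and left by step down to Bb4.
Leap in, step out — an appoggiatura.

F4 (beat 3) — appoggiatura; C5 (beat 6) — appoggiatura.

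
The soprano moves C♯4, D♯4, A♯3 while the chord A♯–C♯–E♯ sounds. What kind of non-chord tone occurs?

The harmony at that moment is A♯ minor triad (A♯, C♯, E♯); D♯4 is not a chord tone.
It is approached by step up from C♯4 and left by leap down to A♯3.
Step in, leap out — an escape tone.

D♯4 is an escape tone.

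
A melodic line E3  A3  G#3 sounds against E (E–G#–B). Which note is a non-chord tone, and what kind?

The harmony at that moment is E major triad (E, G#, B); A3 is not a chord tone.
It is approached by leap up from E3 and left by step down to G#3.
Leap in, step out — an appoggiatura.

A3 is an appoggiatura.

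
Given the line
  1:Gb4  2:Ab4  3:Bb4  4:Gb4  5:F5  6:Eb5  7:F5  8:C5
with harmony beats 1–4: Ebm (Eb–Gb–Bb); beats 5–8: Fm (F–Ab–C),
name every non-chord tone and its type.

Ab4 (beat 2) — passing tone; Eb5 (beat 6) — neighbor tone.

The harmony at that moment is Eb minor triad (Eb, Gb, Bb); Ab4 is not a chord tone.
It is approached by step up from Gb4 and left by step up to Bb4.
Step in, step out in the same direction — a passing tone.
The harmony at that moment is F minor triad (F, Ab, C); Eb5 is not a chord tone.
It is approached by step down from F5 and left by step up to F5.
Step away and step back to the same note — a neighbor tone (lower neighbor).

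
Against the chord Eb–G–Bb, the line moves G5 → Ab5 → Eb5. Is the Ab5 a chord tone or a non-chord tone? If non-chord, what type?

Non-chord tone — an escape tone.

The harmony at that moment is Eb major triad (Eb, G, Bb); Ab5 is not a chord tone.
It is approached by step up from G5 and left by leap down to Eb5.
Step in, leap out — an escape tone.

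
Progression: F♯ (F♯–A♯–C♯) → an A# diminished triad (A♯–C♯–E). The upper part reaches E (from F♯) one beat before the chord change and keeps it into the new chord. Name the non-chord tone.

E is an anticipation.

The harmony at that moment is F♯ major triad (F♯, A♯, C♯); E is not a chord tone.
It is approached by step down from F♯ and then sustained as the same pitch into the next harmony.
Arriving early and becoming a chord tone when the harmony changes — an anticipation.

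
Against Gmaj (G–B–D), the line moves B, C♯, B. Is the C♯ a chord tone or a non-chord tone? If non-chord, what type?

Non-chord tone — a neighbor tone.

The harmony at that moment is G major triad (G, B, D); C♯ is not a chord tone.
It is approached by step up from B and left by step down to B.
Step away and step back to the same note — a neighbor tone (upper neighbor).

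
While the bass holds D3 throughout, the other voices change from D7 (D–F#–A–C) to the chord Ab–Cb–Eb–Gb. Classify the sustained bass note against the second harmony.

The harmony at that moment is Ab minor seventh chord (Ab, Cb, Eb, Gb); D3 is not a chord tone.
It is held over (the same pitch as the preceding D3) and then sustained as the same pitch into the next harmony.
Sustained through a change of harmony — a pedal tone.

Pedal tone (pedal point).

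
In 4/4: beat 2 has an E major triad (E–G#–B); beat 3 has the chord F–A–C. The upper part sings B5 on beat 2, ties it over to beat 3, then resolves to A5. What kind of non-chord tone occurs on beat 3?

The harmony at that moment is F major triad (F, A, C); B5 is not a chord tone.
It is held over (the same pitch as the preceding B5) and left by step down to A5.
Held over from the previous chord and resolving down by step — a suspension.

Suspension.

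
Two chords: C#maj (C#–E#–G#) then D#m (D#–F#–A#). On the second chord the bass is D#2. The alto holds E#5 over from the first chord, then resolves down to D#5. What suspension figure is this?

9–8 suspension.

At the second chord the bass is D#2. The suspended E#5 lies a ninth above the bass; after resolving down by step to D#5, the interval above the bass becomes an octave.
Suspension figures are named by those two intervals: 9–8.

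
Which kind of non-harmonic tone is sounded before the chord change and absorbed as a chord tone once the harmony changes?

Approach: ahead of the chord change (typically by step), so it is dissonant against the current harmony. Departure: none — the same pitch is restated or held and is a chord tone of the new harmony.
Dissonant first, consonant once the harmony catches up: the note simply arrives early — an anticipation. (The reverse timing, consonant first and dissonant after the change, would be a suspension or retardation.)

Anticipation.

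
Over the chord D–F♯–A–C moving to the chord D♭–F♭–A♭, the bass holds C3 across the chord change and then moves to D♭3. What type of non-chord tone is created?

The harmony at that moment is D♭ minor triad (D♭, F♭, A♭); C3 is not a chord tone.
It is held over (the same pitch as the preceding C3) and left by step up to D♭3.
Held over from the previous chord and resolving up by step — a retardation.

C3 is a retardation.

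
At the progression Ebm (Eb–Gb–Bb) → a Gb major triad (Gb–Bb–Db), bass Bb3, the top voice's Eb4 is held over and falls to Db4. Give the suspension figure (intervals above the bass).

At the second chord the bass is Bb3. The suspended Eb4 lies a fourth above the bass; after resolving down by step to Db4, the interval above the bass becomes a third.
Suspension figures are named by those two intervals: 4–3.

4–3 suspension.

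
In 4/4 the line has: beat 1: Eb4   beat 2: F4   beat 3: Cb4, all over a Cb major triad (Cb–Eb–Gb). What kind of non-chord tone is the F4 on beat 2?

Escape tone.

The harmony at that moment is Cb major triad (Cb, Eb, Gb); F4 is not a chord tone.
It is approached by step up from Eb4 and left by leap down to Cb4.
Step in, leap out, on a weak beat — an escape tone.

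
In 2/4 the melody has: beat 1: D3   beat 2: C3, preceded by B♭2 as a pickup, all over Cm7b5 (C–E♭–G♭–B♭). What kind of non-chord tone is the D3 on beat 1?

Appoggiatura.

The harmony at that moment is C half-diminished seventh chord (C, E♭, G♭, B♭); D3 is not a chord tone.
It is approached by leap up from B♭2 and left by step down to C3.
Leap in, step out, metrically accented — an appoggiatura.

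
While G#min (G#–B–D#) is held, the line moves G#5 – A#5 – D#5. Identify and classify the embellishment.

A#5 is an escape tone.

The harmony at that moment is G# minor triad (G#, B, D#); A#5 is not a chord tone.
It is approached by step up from G#5 and left by leap down to D#5.
Step in, leap out — an escape tone.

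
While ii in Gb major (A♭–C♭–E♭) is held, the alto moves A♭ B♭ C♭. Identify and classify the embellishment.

B♭ is a passing tone.

The harmony at that moment is A♭ minor triad (A♭, C♭, E♭); B♭ is not a chord tone.
It is approached by step up from A♭ and left by step up to C♭.
Step in, step out in the same direction — a passing tone.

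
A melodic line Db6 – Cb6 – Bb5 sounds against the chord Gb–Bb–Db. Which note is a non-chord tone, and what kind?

Cb6 is a passing tone.

The harmony at that moment is Gb major triad (Gb, Bb, Db); Cb6 is not a chord tone.
It is approached by step down from Db6 and left by step down to Bb5.
Step in, step out in the same direction — a passing tone.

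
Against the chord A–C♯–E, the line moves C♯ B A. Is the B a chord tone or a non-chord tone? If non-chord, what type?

The harmony at that moment is A major triad (A, C♯, E); B is not a chord tone.
It is approached by step down from C♯ and left by step down to A.
Step in, step out in the same direction — a passing tone.

Non-chord tone — a passing tone.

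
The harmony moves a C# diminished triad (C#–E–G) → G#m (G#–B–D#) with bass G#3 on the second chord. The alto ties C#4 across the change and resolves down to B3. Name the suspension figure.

At the second chord the bass is G#3. The suspended C#4 lies a fourth above the bass; after resolving down by step to B3, the interval above the bass becomes a third.
Suspension figures are named by those two intervals: 4–3.

4–3 suspension.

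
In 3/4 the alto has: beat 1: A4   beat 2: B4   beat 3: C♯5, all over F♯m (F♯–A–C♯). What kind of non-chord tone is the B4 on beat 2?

Passing tone.

The harmony at that moment is F♯ minor triad (F♯, A, C♯); B4 is not a chord tone.
It is approached by step up from A4 and left by step up to C♯5.
Step in, step out in the same direction — a passing tone.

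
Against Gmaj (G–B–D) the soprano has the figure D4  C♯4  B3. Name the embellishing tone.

C♯4 is a passing tone.

The harmony at that moment is G major triad (G, B, D); C♯4 is not a chord tone.
It is approached by step down from D4 and left by step down to B3.
Step in, step out in the same direction — a passing tone.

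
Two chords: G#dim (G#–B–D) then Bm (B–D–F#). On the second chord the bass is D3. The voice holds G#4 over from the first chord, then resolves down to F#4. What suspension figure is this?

4–3 suspension.

At the second chord the bass is D3. The suspended G#4 lies a fourth above the bass; after resolving down by step to F#4, the interval above the bass becomes a third.
Suspension figures are named by those two intervals: 4–3.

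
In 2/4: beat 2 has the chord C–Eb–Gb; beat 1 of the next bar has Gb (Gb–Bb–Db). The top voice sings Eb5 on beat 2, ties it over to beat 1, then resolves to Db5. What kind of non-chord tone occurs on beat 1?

The harmony at that moment is Gb major triad (Gb, Bb, Db); Eb5 is not a chord tone.
It is held over (the same pitch as the preceding Eb5) and left by step down to Db5.
Held over from the previous chord and resolving down by step — a suspension.

Suspension.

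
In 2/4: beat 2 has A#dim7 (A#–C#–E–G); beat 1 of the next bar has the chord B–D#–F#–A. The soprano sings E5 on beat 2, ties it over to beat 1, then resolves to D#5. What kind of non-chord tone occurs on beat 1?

The harmony at that moment is B dominant seventh chord (B, D#, F#, A); E5 is not a chord tone.
It is held over (the same pitch as the preceding E5) and left by step down to D#5.
Held over from the previous chord and resolving down by step — a suspension.

Suspension.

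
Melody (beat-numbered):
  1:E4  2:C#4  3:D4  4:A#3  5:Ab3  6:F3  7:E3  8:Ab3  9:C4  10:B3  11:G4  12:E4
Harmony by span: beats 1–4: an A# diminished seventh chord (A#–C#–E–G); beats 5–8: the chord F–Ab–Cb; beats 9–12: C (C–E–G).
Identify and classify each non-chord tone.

D4 (beat 3) — escape tone; E3 (beat 7) — escape tone; B3 (beat 10) — escape tone.

The harmony at that moment is A# diminished seventh chord (A#, C#, E, G); D4 is not a chord tone.
It is approached by step up from C#4 and left by leap down to A#3.
Step in, leap out — an escape tone.
The harmony at that moment is F diminished triad (F, Ab, Cb); E3 is not a chord tone.
It is approached by step down from F3 and left by leap up to Ab3.
Step in, leap out — an escape tone.
The harmony at that moment is C major triad (C, E, G); B3 is not a chord tone.
It is approached by step down from C4 and left by leap up to G4.
Step in, leap out — an escape tone.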